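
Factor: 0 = 0^1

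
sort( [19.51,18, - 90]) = [-90,18,19.51]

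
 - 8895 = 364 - 9259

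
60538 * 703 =42558214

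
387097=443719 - 56622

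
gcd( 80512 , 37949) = 1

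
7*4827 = 33789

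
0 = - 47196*0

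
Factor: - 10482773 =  - 7^1*257^1 *5827^1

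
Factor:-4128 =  - 2^5*3^1*43^1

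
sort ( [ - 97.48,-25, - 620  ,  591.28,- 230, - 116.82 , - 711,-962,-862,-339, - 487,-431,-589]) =[  -  962,-862, - 711, - 620, -589,-487 ,  -  431, - 339, - 230,  -  116.82, - 97.48,-25,591.28 ] 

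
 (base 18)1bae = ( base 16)2576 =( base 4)2111312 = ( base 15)2C95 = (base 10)9590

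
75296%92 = 40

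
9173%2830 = 683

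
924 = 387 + 537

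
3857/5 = 3857/5 = 771.40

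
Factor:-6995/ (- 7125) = 1399/1425 = 3^( - 1)*5^ ( - 2 )*19^ ( - 1 )*1399^1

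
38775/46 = 38775/46 = 842.93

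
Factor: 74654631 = 3^2*8294959^1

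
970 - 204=766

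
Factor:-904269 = - 3^1*301423^1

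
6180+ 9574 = 15754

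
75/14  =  75/14 =5.36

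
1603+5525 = 7128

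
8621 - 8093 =528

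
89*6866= 611074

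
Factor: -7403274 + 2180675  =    -  5222599 = -149^1*35051^1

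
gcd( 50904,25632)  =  72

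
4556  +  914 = 5470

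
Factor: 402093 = 3^2 * 43^1*1039^1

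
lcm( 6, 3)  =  6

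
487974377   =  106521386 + 381452991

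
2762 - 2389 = 373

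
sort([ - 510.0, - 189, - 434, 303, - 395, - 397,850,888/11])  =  [ - 510.0, - 434, - 397, - 395, - 189  ,  888/11, 303, 850 ]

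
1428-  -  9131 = 10559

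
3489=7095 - 3606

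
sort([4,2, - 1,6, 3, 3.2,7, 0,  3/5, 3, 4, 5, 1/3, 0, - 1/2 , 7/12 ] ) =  [ - 1 , - 1/2,  0,0,1/3,  7/12, 3/5, 2, 3,3, 3.2,4, 4, 5  ,  6 , 7 ] 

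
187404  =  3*62468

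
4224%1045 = 44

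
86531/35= 2472 + 11/35 = 2472.31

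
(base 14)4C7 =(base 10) 959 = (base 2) 1110111111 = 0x3BF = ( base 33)t2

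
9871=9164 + 707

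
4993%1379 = 856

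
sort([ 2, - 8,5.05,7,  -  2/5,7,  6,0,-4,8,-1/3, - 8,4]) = [-8, - 8, - 4, - 2/5, - 1/3,0, 2,4, 5.05,6, 7,7,8]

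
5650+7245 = 12895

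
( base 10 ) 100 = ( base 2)1100100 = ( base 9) 121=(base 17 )5f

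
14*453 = 6342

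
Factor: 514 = 2^1*257^1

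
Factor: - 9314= - 2^1*4657^1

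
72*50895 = 3664440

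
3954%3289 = 665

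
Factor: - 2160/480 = -9/2 = - 2^( - 1)*  3^2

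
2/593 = 2/593 = 0.00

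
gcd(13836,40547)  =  1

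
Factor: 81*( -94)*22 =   -  167508=-2^2*3^4*11^1*47^1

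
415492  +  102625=518117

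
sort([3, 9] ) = [ 3, 9]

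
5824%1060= 524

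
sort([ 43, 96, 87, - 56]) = [-56,43,87,96 ]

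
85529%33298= 18933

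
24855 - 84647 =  - 59792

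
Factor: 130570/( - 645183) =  - 2^1 * 3^ ( - 2 )*5^1*7^( -3 )*19^(  -  1 )*1187^1=- 11870/58653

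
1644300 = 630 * 2610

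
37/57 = 37/57 = 0.65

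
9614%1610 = 1564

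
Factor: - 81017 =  - 81017^1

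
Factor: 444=2^2*3^1*37^1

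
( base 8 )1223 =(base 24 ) 13B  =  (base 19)1FD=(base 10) 659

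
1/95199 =1/95199 = 0.00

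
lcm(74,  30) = 1110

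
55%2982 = 55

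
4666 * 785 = 3662810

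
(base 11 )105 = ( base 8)176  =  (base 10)126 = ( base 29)4A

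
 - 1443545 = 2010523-3454068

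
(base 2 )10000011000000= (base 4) 2003000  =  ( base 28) AJC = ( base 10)8384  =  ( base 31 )8ME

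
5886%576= 126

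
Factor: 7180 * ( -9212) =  - 66142160 = - 2^4 * 5^1 * 7^2*47^1 * 359^1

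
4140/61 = 4140/61 = 67.87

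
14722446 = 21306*691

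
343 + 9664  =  10007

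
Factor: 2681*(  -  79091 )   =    -  212042971 = - 7^1*139^1*383^1*569^1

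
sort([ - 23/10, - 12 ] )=[ - 12, - 23/10 ]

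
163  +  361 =524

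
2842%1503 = 1339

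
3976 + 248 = 4224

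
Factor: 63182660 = 2^2*5^1*3159133^1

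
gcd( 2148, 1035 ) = 3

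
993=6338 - 5345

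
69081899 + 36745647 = 105827546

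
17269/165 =104 + 109/165 = 104.66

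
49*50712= 2484888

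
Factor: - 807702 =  - 2^1*3^1*7^1*19231^1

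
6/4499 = 6/4499  =  0.00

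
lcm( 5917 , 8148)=497028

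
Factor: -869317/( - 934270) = 2^( - 1)*5^( -1 ) * 93427^(-1 )*869317^1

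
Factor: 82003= 82003^1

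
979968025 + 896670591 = 1876638616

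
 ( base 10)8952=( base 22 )IAK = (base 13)40C8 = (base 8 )21370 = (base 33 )879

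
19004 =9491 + 9513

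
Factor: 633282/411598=3^1*11^ ( - 1)*13^1*23^1*53^( - 1) = 897/583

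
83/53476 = 83/53476 =0.00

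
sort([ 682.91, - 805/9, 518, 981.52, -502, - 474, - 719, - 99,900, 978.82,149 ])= [ - 719, - 502, - 474, - 99, - 805/9, 149,518,  682.91,900,978.82,981.52]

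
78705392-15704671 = 63000721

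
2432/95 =128/5 = 25.60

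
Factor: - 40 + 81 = 41^1=   41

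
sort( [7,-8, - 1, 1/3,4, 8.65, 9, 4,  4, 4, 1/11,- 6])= [- 8,  -  6,-1,1/11, 1/3, 4 , 4,4,  4, 7, 8.65,9 ]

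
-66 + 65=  - 1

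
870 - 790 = 80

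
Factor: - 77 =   -  7^1*11^1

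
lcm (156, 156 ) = 156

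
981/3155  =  981/3155 = 0.31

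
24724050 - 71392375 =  - 46668325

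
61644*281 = 17321964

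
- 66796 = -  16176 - 50620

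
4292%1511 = 1270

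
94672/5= 18934  +  2/5 = 18934.40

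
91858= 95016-3158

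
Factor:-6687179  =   - 107^1*62497^1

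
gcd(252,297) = 9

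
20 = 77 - 57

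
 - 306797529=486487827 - 793285356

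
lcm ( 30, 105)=210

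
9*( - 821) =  - 7389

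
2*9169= 18338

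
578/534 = 1+22/267 = 1.08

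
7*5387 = 37709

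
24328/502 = 12164/251 = 48.46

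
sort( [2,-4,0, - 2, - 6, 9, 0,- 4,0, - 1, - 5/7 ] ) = [-6, - 4, - 4  , - 2, -1, - 5/7, 0, 0, 0,  2, 9] 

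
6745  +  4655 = 11400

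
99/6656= 99/6656 = 0.01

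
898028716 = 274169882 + 623858834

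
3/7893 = 1/2631 = 0.00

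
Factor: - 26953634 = -2^1*13476817^1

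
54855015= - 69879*( - 785)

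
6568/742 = 8 + 316/371 = 8.85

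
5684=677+5007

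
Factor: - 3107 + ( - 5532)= - 8639 = -53^1*163^1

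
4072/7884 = 1018/1971 = 0.52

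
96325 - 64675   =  31650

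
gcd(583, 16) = 1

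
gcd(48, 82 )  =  2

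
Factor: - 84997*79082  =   - 6721732754 = -  2^1*11^1*7727^1*39541^1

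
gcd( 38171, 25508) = 7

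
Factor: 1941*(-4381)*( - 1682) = 14302922322 = 2^1*3^1*13^1*29^2*337^1*647^1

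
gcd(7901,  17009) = 1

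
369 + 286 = 655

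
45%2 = 1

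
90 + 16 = 106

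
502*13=6526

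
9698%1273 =787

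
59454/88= 29727/44 = 675.61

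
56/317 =56/317=0.18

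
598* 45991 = 27502618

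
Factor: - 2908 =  - 2^2 * 727^1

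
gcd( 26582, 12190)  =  2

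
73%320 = 73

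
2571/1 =2571 =2571.00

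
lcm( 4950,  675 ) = 14850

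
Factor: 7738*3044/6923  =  23554472/6923 = 2^3 *7^(-1 )*23^(  -  1 )*43^( - 1 )*53^1*73^1*761^1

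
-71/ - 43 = 71/43 = 1.65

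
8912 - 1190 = 7722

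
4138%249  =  154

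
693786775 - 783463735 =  - 89676960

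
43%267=43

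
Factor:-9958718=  - 2^1 * 7^1* 11^1*64667^1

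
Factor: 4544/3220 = 1136/805 = 2^4 * 5^( - 1)*7^( - 1 )*23^( - 1)*71^1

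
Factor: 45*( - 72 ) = -2^3*3^4*  5^1 = - 3240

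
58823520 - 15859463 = 42964057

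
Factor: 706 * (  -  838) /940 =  - 147907/235 = - 5^(-1 )*47^( - 1 ) * 353^1 * 419^1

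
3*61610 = 184830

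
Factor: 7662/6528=1277/1088 =2^( - 6)*17^( - 1)* 1277^1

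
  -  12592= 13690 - 26282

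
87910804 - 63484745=24426059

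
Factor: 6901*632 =4361432 = 2^3*67^1*79^1*103^1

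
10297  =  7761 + 2536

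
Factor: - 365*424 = - 154760 = - 2^3*5^1*53^1*73^1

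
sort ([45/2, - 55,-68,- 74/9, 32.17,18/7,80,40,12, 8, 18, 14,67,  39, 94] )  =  [-68, - 55, - 74/9,18/7,8,12 , 14,18,45/2,32.17, 39,40,67 , 80, 94]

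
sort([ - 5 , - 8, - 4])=[ - 8, - 5, - 4 ] 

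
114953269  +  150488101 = 265441370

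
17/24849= 17/24849=0.00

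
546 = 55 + 491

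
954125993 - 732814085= 221311908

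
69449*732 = 50836668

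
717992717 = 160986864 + 557005853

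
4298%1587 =1124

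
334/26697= 334/26697 = 0.01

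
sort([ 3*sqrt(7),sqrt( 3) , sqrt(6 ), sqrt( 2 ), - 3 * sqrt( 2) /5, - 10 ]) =[  -  10,  -  3 * sqrt( 2)/5,sqrt( 2), sqrt( 3),sqrt(6), 3*sqrt( 7) ] 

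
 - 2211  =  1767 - 3978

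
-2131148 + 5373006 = 3241858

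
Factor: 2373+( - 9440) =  - 37^1*191^1 = -  7067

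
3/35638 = 3/35638 = 0.00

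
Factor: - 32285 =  - 5^1*11^1 * 587^1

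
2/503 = 2/503 = 0.00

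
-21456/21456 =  - 1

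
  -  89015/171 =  - 4685/9 = -520.56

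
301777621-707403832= - 405626211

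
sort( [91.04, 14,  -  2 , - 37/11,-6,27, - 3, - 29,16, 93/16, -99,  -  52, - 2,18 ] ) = [-99, - 52,  -  29, - 6, - 37/11, - 3, - 2, -2,93/16, 14, 16,18,27,91.04]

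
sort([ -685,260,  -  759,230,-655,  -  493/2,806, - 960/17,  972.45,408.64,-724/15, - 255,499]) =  [ - 759, - 685 , - 655, - 255,  -  493/2, - 960/17,- 724/15,230, 260, 408.64, 499,806,  972.45]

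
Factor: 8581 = 8581^1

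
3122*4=12488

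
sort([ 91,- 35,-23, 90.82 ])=[-35, - 23,90.82, 91] 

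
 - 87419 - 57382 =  - 144801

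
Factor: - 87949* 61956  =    -  5448968244=- 2^2* 3^2*37^1*1721^1*2377^1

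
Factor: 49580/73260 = 3^( - 2 )*11^ ( - 1 ) * 67^1  =  67/99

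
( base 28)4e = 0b1111110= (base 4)1332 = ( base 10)126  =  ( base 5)1001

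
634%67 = 31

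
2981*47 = 140107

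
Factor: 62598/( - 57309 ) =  - 20866/19103 = - 2^1*7^( - 1 ) * 2729^(- 1)*10433^1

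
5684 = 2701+2983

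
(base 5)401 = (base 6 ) 245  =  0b1100101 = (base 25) 41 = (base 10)101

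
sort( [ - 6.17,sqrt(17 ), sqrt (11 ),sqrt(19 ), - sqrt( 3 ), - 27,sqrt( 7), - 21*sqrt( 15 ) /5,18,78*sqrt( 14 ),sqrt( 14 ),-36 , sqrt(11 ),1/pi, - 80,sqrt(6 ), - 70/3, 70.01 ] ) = [ - 80,-36 , - 27, - 70/3, - 21*sqrt (15 )/5, - 6.17,-sqrt( 3),1/pi,sqrt( 6 ),sqrt ( 7 ),sqrt( 11), sqrt( 11 ),sqrt( 14 ), sqrt(17) , sqrt(19 ),18,70.01,78*sqrt( 14 )]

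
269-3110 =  - 2841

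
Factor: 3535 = 5^1*7^1*101^1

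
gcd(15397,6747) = 173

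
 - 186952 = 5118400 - 5305352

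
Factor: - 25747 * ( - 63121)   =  1625176387 = 17^1*47^1*79^1*25747^1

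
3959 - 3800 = 159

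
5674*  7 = 39718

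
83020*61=5064220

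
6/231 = 2/77 =0.03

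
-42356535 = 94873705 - 137230240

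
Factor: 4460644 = 2^2 * 673^1*1657^1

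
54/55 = 54/55=0.98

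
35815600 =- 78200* ( - 458 ) 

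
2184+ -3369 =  - 1185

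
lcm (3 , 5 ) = 15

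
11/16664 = 11/16664 = 0.00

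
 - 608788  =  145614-754402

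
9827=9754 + 73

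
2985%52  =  21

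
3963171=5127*773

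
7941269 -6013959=1927310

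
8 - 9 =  - 1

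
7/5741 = 7/5741 = 0.00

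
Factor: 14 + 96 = 2^1*5^1*11^1 = 110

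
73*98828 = 7214444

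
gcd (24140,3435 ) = 5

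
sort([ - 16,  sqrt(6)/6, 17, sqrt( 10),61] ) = [  -  16,  sqrt( 6)/6, sqrt( 10), 17, 61]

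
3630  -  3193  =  437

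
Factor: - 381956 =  - 2^2*17^1*41^1*137^1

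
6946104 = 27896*249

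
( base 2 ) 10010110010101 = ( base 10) 9621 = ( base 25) f9l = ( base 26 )e61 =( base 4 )2112111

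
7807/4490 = 1 + 3317/4490= 1.74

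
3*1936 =5808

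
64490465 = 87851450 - 23360985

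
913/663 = 913/663 = 1.38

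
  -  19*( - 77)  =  1463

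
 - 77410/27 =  - 77410/27 = -2867.04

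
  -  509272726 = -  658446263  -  -149173537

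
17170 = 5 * 3434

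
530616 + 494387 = 1025003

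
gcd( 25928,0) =25928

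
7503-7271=232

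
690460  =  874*790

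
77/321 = 77/321 =0.24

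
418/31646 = 209/15823  =  0.01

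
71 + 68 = 139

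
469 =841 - 372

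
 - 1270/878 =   -  2 + 243/439 = -1.45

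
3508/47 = 3508/47 = 74.64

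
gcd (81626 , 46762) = 2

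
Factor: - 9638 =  - 2^1*61^1*79^1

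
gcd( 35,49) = 7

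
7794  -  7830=-36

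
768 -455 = 313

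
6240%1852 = 684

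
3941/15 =262+11/15 = 262.73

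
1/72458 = 1/72458 =0.00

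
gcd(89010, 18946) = 2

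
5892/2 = 2946= 2946.00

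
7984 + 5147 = 13131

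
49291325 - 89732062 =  - 40440737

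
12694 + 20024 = 32718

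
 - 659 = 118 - 777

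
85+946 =1031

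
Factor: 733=733^1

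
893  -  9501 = - 8608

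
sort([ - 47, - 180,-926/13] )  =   [ - 180, - 926/13,-47] 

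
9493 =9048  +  445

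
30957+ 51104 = 82061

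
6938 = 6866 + 72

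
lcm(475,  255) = 24225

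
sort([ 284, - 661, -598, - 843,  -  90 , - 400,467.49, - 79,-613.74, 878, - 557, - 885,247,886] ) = [ - 885 , -843, - 661, - 613.74,- 598,-557 ,-400, - 90, - 79, 247 , 284,  467.49, 878, 886 ]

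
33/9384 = 11/3128 = 0.00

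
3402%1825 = 1577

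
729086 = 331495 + 397591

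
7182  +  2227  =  9409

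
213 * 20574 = 4382262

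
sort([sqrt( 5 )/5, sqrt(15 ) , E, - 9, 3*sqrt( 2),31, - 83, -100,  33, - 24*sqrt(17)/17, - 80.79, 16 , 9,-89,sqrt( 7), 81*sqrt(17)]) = [ - 100, - 89, - 83, - 80.79,  -  9, - 24*sqrt ( 17 ) /17,sqrt( 5 ) /5,sqrt( 7)  ,  E,sqrt( 15 ),3 * sqrt( 2 ),9,16 , 31, 33,81*sqrt( 17)] 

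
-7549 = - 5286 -2263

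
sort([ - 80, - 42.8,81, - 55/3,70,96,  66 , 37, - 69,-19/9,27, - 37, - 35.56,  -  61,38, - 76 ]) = [ - 80, - 76,- 69 , - 61, - 42.8, - 37, - 35.56, - 55/3, - 19/9,27,37 , 38, 66,70,81,96 ] 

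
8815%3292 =2231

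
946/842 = 473/421 =1.12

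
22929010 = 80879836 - 57950826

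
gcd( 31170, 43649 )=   1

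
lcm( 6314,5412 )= 37884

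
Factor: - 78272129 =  - 13^1*6020933^1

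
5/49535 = 1/9907 = 0.00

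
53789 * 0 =0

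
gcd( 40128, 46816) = 6688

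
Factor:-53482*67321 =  - 3600461722 = - 2^1 * 11^2*13^1*17^1*23^1*2927^1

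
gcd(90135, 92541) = 3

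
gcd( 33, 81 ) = 3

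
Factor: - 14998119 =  - 3^1*163^1*30671^1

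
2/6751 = 2/6751 = 0.00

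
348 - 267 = 81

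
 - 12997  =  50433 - 63430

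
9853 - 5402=4451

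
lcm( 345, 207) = 1035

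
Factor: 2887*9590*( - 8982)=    - 248678616060 = -2^2*3^2*5^1 *7^1*137^1*499^1*2887^1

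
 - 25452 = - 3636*7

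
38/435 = 38/435 = 0.09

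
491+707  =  1198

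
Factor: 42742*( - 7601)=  - 324881942 =- 2^1 * 7^1 *11^1*43^1*71^1*691^1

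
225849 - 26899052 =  - 26673203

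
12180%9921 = 2259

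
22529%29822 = 22529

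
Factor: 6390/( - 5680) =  - 9/8 = -  2^( - 3)*3^2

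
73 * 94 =6862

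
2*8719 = 17438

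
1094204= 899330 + 194874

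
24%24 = 0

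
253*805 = 203665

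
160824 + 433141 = 593965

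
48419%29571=18848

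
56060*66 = 3699960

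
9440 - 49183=  -  39743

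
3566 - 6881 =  - 3315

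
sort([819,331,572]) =[ 331,572, 819]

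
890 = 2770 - 1880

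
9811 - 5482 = 4329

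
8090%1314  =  206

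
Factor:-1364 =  - 2^2*11^1*31^1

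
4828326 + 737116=5565442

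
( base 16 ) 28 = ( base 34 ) 16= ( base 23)1h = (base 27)1d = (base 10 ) 40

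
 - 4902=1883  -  6785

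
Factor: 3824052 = 2^2*3^1*318671^1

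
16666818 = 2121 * 7858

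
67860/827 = 67860/827 = 82.06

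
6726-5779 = 947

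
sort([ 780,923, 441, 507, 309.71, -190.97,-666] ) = [- 666, - 190.97, 309.71, 441, 507,780,923 ]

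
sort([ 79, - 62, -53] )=[- 62, - 53,79] 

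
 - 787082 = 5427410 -6214492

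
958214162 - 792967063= 165247099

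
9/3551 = 9/3551=   0.00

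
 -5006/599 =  - 9+ 385/599 = - 8.36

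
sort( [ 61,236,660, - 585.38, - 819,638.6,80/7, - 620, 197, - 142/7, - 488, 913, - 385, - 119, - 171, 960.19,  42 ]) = [ - 819, - 620, - 585.38, - 488,-385,-171, - 119, - 142/7, 80/7, 42, 61, 197, 236, 638.6, 660,913, 960.19 ]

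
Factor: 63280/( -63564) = -2^2*3^(-1)*5^1*7^1*113^1*5297^( - 1 ) =- 15820/15891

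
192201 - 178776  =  13425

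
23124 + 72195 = 95319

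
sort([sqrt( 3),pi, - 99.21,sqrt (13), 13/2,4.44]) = [- 99.21,sqrt(3), pi,sqrt( 13), 4.44, 13/2 ]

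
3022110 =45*67158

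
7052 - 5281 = 1771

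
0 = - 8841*0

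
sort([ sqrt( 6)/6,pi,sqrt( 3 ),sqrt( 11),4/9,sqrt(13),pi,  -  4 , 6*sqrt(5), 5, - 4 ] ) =[ - 4, - 4,sqrt(6 )/6, 4/9,sqrt( 3 ),pi,pi,sqrt( 11),  sqrt(13 ) , 5,6 * sqrt( 5 )]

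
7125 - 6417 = 708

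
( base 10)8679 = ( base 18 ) 18e3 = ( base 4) 2013213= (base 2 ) 10000111100111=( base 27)boc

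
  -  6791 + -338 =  - 7129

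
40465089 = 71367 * 567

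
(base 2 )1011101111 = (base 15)351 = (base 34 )M3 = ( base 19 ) 21A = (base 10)751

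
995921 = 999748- 3827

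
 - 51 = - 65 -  - 14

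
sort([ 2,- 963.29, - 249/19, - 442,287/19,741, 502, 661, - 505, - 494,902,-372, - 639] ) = [-963.29, - 639, - 505,- 494, - 442, - 372 , - 249/19,2,287/19, 502, 661,741,902 ] 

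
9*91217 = 820953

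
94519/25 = 3780 + 19/25 =3780.76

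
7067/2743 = 7067/2743= 2.58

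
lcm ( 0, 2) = 0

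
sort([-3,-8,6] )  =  [-8, - 3,6] 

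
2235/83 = 2235/83 = 26.93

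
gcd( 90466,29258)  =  2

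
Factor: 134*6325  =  847550=2^1*5^2 * 11^1*23^1 *67^1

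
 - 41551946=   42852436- 84404382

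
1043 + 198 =1241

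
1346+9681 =11027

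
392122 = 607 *646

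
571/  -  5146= -1 +4575/5146  =  - 0.11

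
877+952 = 1829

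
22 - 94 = -72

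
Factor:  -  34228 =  - 2^2 *43^1 *199^1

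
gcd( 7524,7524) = 7524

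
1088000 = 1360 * 800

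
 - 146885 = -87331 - 59554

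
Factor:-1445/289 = - 5 = - 5^1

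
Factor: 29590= 2^1*5^1*11^1*269^1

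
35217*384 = 13523328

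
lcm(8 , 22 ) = 88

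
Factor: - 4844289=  - 3^1*139^1*11617^1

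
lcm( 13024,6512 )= 13024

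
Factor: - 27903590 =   -  2^1*5^1*11^1*13^2*19^1*79^1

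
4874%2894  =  1980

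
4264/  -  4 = -1066+0/1 = - 1066.00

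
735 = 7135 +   -  6400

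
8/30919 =8/30919 = 0.00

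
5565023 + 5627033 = 11192056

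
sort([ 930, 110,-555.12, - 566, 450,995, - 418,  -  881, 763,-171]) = [ - 881, - 566, - 555.12, - 418, - 171, 110,450, 763,  930,995]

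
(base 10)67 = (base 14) 4B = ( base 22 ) 31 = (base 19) 3a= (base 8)103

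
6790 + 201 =6991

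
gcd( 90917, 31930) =1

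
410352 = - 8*( - 51294 )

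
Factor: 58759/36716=877/548  =  2^( - 2 )*137^( - 1 )*877^1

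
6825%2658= 1509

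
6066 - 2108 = 3958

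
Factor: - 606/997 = -2^1*3^1*101^1*997^(  -  1)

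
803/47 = 803/47=17.09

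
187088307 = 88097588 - - 98990719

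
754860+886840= 1641700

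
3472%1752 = 1720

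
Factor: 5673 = 3^1*31^1*61^1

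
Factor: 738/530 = 369/265 = 3^2*5^( - 1 )*41^1*53^( - 1)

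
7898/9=877+5/9 = 877.56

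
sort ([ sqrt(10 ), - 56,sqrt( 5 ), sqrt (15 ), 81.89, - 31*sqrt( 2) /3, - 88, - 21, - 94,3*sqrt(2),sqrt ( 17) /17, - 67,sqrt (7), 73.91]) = [ - 94, - 88,-67, - 56,  -  21,-31 * sqrt(2 )/3 , sqrt (17)/17,sqrt( 5 ), sqrt( 7) , sqrt( 10 ),sqrt( 15 ), 3*sqrt( 2), 73.91, 81.89]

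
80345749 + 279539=80625288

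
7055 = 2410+4645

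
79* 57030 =4505370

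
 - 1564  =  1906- 3470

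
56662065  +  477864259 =534526324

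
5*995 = 4975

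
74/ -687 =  - 74/687 = - 0.11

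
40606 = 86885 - 46279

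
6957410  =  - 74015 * ( - 94 ) 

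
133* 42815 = 5694395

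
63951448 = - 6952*( - 9199)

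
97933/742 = 97933/742=131.99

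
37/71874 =37/71874 = 0.00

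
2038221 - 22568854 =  - 20530633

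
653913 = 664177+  - 10264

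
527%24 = 23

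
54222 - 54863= - 641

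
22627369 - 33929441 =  - 11302072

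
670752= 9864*68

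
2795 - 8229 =-5434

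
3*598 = 1794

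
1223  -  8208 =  -6985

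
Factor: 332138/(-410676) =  -2^( - 1 )*3^( - 1)*7^( - 1 ) * 71^1*2339^1 * 4889^( - 1) = - 166069/205338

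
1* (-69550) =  - 69550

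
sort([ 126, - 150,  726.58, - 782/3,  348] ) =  [  -  782/3,-150, 126, 348,  726.58]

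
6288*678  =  4263264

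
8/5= 8/5 = 1.60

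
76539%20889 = 13872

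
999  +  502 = 1501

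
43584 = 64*681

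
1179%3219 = 1179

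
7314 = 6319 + 995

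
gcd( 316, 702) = 2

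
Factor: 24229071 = 3^3 * 897373^1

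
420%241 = 179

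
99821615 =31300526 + 68521089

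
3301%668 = 629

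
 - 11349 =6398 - 17747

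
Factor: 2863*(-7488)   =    -  2^6*3^2*7^1 * 13^1 * 409^1  =  -21438144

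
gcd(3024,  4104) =216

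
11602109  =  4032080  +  7570029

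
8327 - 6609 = 1718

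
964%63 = 19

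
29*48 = 1392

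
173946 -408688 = -234742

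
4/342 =2/171= 0.01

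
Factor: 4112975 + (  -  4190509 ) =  -2^1*38767^1  =  - 77534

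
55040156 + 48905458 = 103945614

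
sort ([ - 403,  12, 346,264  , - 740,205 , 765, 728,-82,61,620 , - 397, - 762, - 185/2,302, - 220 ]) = [ - 762, - 740, - 403, - 397, - 220, - 185/2, - 82, 12, 61, 205,264, 302, 346, 620,728,765]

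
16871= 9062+7809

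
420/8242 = 210/4121=0.05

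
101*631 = 63731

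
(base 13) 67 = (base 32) 2l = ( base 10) 85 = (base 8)125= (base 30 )2p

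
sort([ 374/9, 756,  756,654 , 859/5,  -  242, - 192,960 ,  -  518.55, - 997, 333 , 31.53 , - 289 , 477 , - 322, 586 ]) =[ - 997, - 518.55, - 322,-289,-242, - 192, 31.53,374/9, 859/5,  333 , 477,586,654,756,  756 , 960 ] 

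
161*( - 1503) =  - 241983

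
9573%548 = 257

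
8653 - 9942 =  - 1289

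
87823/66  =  87823/66=1330.65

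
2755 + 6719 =9474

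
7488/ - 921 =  - 9 + 267/307 = - 8.13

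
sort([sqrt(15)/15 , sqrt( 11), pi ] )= [ sqrt( 15 ) /15, pi, sqrt( 11)]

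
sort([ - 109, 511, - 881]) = [ - 881, - 109, 511 ] 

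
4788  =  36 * 133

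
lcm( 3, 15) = 15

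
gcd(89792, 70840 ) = 184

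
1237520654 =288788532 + 948732122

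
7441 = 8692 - 1251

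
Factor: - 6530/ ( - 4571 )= 10/7=2^1 * 5^1*7^( - 1 ) 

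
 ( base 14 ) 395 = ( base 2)1011001111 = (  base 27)qh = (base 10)719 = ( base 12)4BB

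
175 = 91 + 84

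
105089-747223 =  - 642134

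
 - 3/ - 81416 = 3/81416 = 0.00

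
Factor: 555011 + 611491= 2^1*3^1*433^1*449^1 = 1166502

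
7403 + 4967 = 12370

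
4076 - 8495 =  - 4419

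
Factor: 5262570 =2^1*3^4*5^1*73^1*89^1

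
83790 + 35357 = 119147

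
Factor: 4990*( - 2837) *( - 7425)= 105112977750 = 2^1*3^3 * 5^3 * 11^1 * 499^1 * 2837^1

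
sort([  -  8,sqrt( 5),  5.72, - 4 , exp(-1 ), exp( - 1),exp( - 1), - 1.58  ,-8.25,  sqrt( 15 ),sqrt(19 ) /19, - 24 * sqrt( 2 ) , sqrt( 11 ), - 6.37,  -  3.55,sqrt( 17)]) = [-24*sqrt( 2 ), - 8.25 , - 8, -6.37,-4, - 3.55, -1.58, sqrt( 19 )/19, exp ( - 1), exp(-1),  exp(  -  1), sqrt (5 ),sqrt( 11),  sqrt(15),  sqrt(17 ), 5.72]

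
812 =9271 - 8459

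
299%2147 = 299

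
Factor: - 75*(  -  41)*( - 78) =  - 239850=- 2^1*3^2*5^2*13^1*41^1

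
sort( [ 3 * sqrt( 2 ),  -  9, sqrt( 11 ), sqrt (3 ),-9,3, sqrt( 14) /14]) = [ - 9, - 9, sqrt( 14) /14, sqrt(3),3, sqrt(11 ), 3*sqrt(2)]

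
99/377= 99/377 = 0.26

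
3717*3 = 11151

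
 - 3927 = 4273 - 8200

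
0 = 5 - 5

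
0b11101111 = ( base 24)9n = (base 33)78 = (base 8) 357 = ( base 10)239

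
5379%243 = 33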